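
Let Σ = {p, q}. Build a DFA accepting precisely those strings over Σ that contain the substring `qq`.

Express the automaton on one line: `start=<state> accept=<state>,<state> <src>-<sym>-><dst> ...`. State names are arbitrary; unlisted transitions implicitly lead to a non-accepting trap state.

start=s0 accept=s2 s0-p->s0 s0-q->s1 s1-p->s0 s1-q->s2 s2-p->s2 s2-q->s2

States s0..s1 record the length of the longest prefix of `qq` that matches the current input suffix. Reaching s2 means `qq` has been seen, and we stay there forever. Accept from s2.
3 states suffice.
        p   q  
>  s0   s0  s1 
   s1   s0  s2 
 * s2   s2  s2 
(> = start, * = accepting)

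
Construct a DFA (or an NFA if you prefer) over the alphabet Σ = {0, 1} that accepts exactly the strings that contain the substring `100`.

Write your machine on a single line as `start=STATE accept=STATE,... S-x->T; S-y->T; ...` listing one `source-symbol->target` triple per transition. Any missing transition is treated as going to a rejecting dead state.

start=A; accept=D; A-0->A; A-1->B; B-0->C; B-1->B; C-0->D; C-1->B; D-0->D; D-1->D

Track how much of `100` has been matched so far: state A is no progress, D is the absorbing accept state reached once `100` has occurred. Intermediate states record partial matches; on a mismatch, fall back to the longest reusable overlap.
       0  1 
>  A   A  B 
   B   C  B 
   C   D  B 
 * D   D  D 
(> = start, * = accepting)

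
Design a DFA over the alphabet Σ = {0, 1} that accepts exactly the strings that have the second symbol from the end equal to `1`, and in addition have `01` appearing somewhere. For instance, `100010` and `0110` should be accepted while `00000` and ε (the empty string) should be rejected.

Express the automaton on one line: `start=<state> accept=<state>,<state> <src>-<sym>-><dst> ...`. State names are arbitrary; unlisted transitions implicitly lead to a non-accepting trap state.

Handle the two conditions separately and then intersect. The first has 7 states tracking the last 2 symbols read; the second has 3 states tracking whether and how much of `01` has been seen. A product state is a pair (one from each), accepting exactly when both do.
10 states suffice.
        0   1  
>  S0   S1  S2 
   S1   S3  S4 
   S2   S5  S6 
   S3   S3  S4 
   S4   S7  S8 
   S5   S3  S4 
   S6   S5  S6 
 * S7   S9  S4 
 * S8   S7  S8 
   S9   S9  S4 
(> = start, * = accepting)

start=S0 accept=S7,S8 S0-0->S1 S0-1->S2 S1-0->S3 S1-1->S4 S2-0->S5 S2-1->S6 S3-0->S3 S3-1->S4 S4-0->S7 S4-1->S8 S5-0->S3 S5-1->S4 S6-0->S5 S6-1->S6 S7-0->S9 S7-1->S4 S8-0->S7 S8-1->S8 S9-0->S9 S9-1->S4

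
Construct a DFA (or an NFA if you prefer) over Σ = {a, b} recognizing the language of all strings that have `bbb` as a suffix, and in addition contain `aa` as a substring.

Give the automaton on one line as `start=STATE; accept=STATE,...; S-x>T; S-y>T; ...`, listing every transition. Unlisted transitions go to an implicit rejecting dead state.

start=S0; accept=S8; S0-a>S1; S0-b>S2; S1-a>S3; S1-b>S2; S2-a>S1; S2-b>S4; S3-a>S3; S3-b>S5; S4-a>S1; S4-b>S6; S5-a>S3; S5-b>S7; S6-a>S1; S6-b>S6; S7-a>S3; S7-b>S8; S8-a>S3; S8-b>S8

Build one automaton per condition and run them in lockstep. The first has 4 states tracking how much of the suffix `bbb` has currently been matched; the second has 3 states tracking whether and how much of `aa` has been seen. A product state is a pair (one from each), accepting exactly when both do.
With 9 states:
        a   b  
>  S0   S1  S2 
   S1   S3  S2 
   S2   S1  S4 
   S3   S3  S5 
   S4   S1  S6 
   S5   S3  S7 
   S6   S1  S6 
   S7   S3  S8 
 * S8   S3  S8 
(> = start, * = accepting)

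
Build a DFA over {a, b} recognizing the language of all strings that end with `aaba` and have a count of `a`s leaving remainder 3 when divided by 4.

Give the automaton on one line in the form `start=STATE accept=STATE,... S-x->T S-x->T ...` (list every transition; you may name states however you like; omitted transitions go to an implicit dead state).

Build one automaton per condition and run them in lockstep. The first has 5 states tracking how much of the suffix `aaba` has currently been matched; the second has 4 states tracking the count of `a`s modulo 4. A product state is a pair (one from each), accepting exactly when both do.
A 20-state machine:
          a    b  
>  q0     q1   q0 
   q1     q2   q3 
   q2     q4   q5 
   q3     q6   q3 
   q4     q7   q8 
   q5     q9  q10 
   q6     q4  q10 
   q7    q11  q12 
   q8    q13  q14 
 * q9     q7  q14 
   q10   q15  q10 
   q11    q2  q16 
   q12   q17   q0 
   q13   q11   q0 
   q14   q18  q14 
   q15    q7  q14 
   q16   q19   q3 
   q17    q2   q3 
   q18   q11   q0 
   q19    q4  q10 
(> = start, * = accepting)

start=q0 accept=q9 q0-a->q1 q0-b->q0 q1-a->q2 q1-b->q3 q2-a->q4 q2-b->q5 q3-a->q6 q3-b->q3 q4-a->q7 q4-b->q8 q5-a->q9 q5-b->q10 q6-a->q4 q6-b->q10 q7-a->q11 q7-b->q12 q8-a->q13 q8-b->q14 q9-a->q7 q9-b->q14 q10-a->q15 q10-b->q10 q11-a->q2 q11-b->q16 q12-a->q17 q12-b->q0 q13-a->q11 q13-b->q0 q14-a->q18 q14-b->q14 q15-a->q7 q15-b->q14 q16-a->q19 q16-b->q3 q17-a->q2 q17-b->q3 q18-a->q11 q18-b->q0 q19-a->q4 q19-b->q10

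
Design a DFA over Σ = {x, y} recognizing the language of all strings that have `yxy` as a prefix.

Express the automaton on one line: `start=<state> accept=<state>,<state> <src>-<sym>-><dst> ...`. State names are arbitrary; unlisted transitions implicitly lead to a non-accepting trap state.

Walk along `yxy` while the input agrees: from A take `y` to B, and so on. Any deviation drops to the rejecting sink E. Once D is reached the prefix is confirmed and every continuation is accepted.
With 5 states:
       x  y 
>  A   E  B 
   B   C  E 
   C   E  D 
 * D   D  D 
   E   E  E 
(> = start, * = accepting)

start=A accept=D A-x->E A-y->B B-x->C B-y->E C-x->E C-y->D D-x->D D-y->D E-x->E E-y->E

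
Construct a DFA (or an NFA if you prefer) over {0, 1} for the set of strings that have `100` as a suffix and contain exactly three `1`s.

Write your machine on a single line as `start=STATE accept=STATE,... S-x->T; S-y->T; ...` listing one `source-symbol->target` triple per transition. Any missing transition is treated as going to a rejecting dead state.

Build one automaton per condition and run them in lockstep. One (4 states) tracks how much of the suffix `100` has currently been matched; the other (5 states) tracks the count of `1`s, saturating at 4. Each combined state is a pair, one component from each; accept when both components accept. Minimizing collapses redundant product states.
        0   1  
>  q0   q0  q1 
   q1   q1  q2 
   q2   q2  q3 
   q3   q4  q5 
   q4   q6  q5 
   q5   q5  q5 
 * q6   q5  q5 
(> = start, * = accepting)

start=q0; accept=q6; q0-0->q0; q0-1->q1; q1-0->q1; q1-1->q2; q2-0->q2; q2-1->q3; q3-0->q4; q3-1->q5; q4-0->q6; q4-1->q5; q5-0->q5; q5-1->q5; q6-0->q5; q6-1->q5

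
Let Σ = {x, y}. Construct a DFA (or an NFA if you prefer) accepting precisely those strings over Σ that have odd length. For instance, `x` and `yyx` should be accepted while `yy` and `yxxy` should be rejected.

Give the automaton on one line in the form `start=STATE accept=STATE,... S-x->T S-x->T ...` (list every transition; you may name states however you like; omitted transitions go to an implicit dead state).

start=q0 accept=q1 q0-x->q1 q0-y->q1 q1-x->q0 q1-y->q0

Only the length mod 2 matters, so use a 2-cycle: from any state, every input symbol moves to the next state, wrapping q1 back to q0. Mark q1 accepting.
With 2 states:
        x   y  
>  q0   q1  q1 
 * q1   q0  q0 
(> = start, * = accepting)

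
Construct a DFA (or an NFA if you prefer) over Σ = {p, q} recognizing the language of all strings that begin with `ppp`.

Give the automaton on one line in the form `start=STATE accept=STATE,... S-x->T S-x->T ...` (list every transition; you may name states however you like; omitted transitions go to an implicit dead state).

Check the first 3 symbols one by one: S0 through S2 record how many have matched `ppp` so far; any wrong symbol goes to the dead state S4. After all 3 match we enter the accepting sink S3.
With 5 states:
        p   q  
>  S0   S1  S4 
   S1   S2  S4 
   S2   S3  S4 
 * S3   S3  S3 
   S4   S4  S4 
(> = start, * = accepting)

start=S0 accept=S3 S0-p->S1 S0-q->S4 S1-p->S2 S1-q->S4 S2-p->S3 S2-q->S4 S3-p->S3 S3-q->S3 S4-p->S4 S4-q->S4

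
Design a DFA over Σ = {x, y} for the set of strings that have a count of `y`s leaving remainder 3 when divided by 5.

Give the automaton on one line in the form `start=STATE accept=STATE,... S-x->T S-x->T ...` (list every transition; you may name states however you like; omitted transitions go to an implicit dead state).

The only thing that matters is how many `y`s have appeared, reduced mod 5. Use one state per residue: A for 0, …, E for 4. Reading `y` moves to the next residue; anything else stays put. D is accepting.
5 states suffice.
       x  y 
>  A   A  B 
   B   B  C 
   C   C  D 
 * D   D  E 
   E   E  A 
(> = start, * = accepting)

start=A accept=D A-x->A A-y->B B-x->B B-y->C C-x->C C-y->D D-x->D D-y->E E-x->E E-y->A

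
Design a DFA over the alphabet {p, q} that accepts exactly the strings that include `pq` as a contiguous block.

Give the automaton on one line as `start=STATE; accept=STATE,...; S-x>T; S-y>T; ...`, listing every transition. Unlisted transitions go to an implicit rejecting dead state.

start=A; accept=C; A-p>B; A-q>A; B-p>B; B-q>C; C-p>C; C-q>C

States A..B record the length of the longest prefix of `pq` that matches the current input suffix. Reaching C means `pq` has been seen, and we stay there forever. Accept from C.
With 3 states:
       p  q 
>  A   B  A 
   B   B  C 
 * C   C  C 
(> = start, * = accepting)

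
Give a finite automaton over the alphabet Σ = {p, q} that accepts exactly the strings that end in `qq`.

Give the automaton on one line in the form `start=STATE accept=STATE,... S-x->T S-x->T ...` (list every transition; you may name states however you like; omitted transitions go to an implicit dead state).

Remember how much of `qq` the current input suffix matches. State s0 means no match yet; s1 means the last symbol is `q`; s2 means the last 2 symbols are `qq`. Only s2 accepts. On a mismatch, fall back to the longest proper suffix that is still a prefix of `qq`.
3 states suffice.
        p   q  
>  s0   s0  s1 
   s1   s0  s2 
 * s2   s0  s2 
(> = start, * = accepting)

start=s0 accept=s2 s0-p->s0 s0-q->s1 s1-p->s0 s1-q->s2 s2-p->s0 s2-q->s2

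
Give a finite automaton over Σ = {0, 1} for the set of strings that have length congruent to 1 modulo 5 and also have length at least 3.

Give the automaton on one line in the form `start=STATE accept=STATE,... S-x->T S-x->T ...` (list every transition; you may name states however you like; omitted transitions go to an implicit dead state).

start=s0 accept=s6 s0-0->s1 s0-1->s1 s1-0->s2 s1-1->s2 s2-0->s3 s2-1->s3 s3-0->s4 s3-1->s4 s4-0->s5 s4-1->s5 s5-0->s6 s5-1->s6 s6-0->s2 s6-1->s2

Build one automaton per condition and run them in lockstep. One (5 states) tracks the input length modulo 5; the other (5 states) tracks the input length, saturating at 4. Each combined state is a pair, one component from each; accept when both components accept. Minimizing collapses redundant product states.
7 states suffice.
        0   1  
>  s0   s1  s1 
   s1   s2  s2 
   s2   s3  s3 
   s3   s4  s4 
   s4   s5  s5 
   s5   s6  s6 
 * s6   s2  s2 
(> = start, * = accepting)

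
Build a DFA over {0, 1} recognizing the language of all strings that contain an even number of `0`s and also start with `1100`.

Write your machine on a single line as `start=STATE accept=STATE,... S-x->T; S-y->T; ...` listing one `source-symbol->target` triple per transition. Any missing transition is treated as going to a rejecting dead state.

start=q0; accept=q6; q0-0->q1; q0-1->q2; q1-0->q3; q1-1->q1; q2-0->q1; q2-1->q4; q3-0->q1; q3-1->q3; q4-0->q5; q4-1->q3; q5-0->q6; q5-1->q1; q6-0->q7; q6-1->q6; q7-0->q6; q7-1->q7

Build one automaton per condition and run them in lockstep. One (2 states) tracks the count of `0`s modulo 2; the other (6 states) tracks whether the input so far still matches the prefix `1100`. Each combined state is a pair, one component from each; accept when both components accept.
An 8-state machine:
        0   1  
>  q0   q1  q2 
   q1   q3  q1 
   q2   q1  q4 
   q3   q1  q3 
   q4   q5  q3 
   q5   q6  q1 
 * q6   q7  q6 
   q7   q6  q7 
(> = start, * = accepting)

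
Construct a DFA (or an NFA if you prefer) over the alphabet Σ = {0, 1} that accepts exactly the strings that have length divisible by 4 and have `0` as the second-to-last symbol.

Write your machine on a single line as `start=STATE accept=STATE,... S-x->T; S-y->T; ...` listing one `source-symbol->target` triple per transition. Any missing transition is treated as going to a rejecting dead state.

Run two small machines in parallel and take their product. One (4 states) tracks the input length modulo 4; the other (7 states) tracks the last 2 symbols read. Each combined state is a pair, one component from each; accept when both components accept. Minimizing collapses redundant product states.
With 6 states:
        0   1  
>  s0   s1  s1 
   s1   s2  s2 
   s2   s3  s4 
   s3   s5  s5 
   s4   s0  s0 
 * s5   s1  s1 
(> = start, * = accepting)

start=s0; accept=s5; s0-0->s1; s0-1->s1; s1-0->s2; s1-1->s2; s2-0->s3; s2-1->s4; s3-0->s5; s3-1->s5; s4-0->s0; s4-1->s0; s5-0->s1; s5-1->s1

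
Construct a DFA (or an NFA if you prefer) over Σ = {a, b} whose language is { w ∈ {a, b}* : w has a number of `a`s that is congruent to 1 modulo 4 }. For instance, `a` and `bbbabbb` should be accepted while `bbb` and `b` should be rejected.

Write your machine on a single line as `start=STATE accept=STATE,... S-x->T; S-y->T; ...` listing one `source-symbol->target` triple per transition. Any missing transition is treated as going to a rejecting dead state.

The only thing that matters is how many `a`s have appeared, reduced mod 4. Use one state per residue: S0 for 0, …, S3 for 3. Reading `a` moves to the next residue; anything else stays put. S1 is accepting.
4 states suffice.
        a   b  
>  S0   S1  S0 
 * S1   S2  S1 
   S2   S3  S2 
   S3   S0  S3 
(> = start, * = accepting)

start=S0; accept=S1; S0-a->S1; S0-b->S0; S1-a->S2; S1-b->S1; S2-a->S3; S2-b->S2; S3-a->S0; S3-b->S3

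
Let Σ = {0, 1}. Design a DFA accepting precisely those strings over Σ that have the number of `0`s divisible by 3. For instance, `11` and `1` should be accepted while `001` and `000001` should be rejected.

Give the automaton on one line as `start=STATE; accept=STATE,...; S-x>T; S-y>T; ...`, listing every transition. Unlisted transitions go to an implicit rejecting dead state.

start=s0; accept=s0; s0-0>s1; s0-1>s0; s1-0>s2; s1-1>s1; s2-0>s0; s2-1>s2

The only thing that matters is how many `0`s have appeared, reduced mod 3. Use one state per residue: s0 for 0, …, s2 for 2. Reading `0` moves to the next residue; anything else stays put. s0 is accepting.
3 states suffice.
        0   1  
>* s0   s1  s0 
   s1   s2  s1 
   s2   s0  s2 
(> = start, * = accepting)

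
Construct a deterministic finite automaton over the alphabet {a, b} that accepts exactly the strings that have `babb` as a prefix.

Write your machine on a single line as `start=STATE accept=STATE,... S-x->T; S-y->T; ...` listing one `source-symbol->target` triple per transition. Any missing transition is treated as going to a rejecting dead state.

start=q0; accept=q4; q0-a->q5; q0-b->q1; q1-a->q2; q1-b->q5; q2-a->q5; q2-b->q3; q3-a->q5; q3-b->q4; q4-a->q4; q4-b->q4; q5-a->q5; q5-b->q5

Check the first 4 symbols one by one: q0 through q3 record how many have matched `babb` so far; any wrong symbol goes to the dead state q5. After all 4 match we enter the accepting sink q4.
6 states suffice.
        a   b  
>  q0   q5  q1 
   q1   q2  q5 
   q2   q5  q3 
   q3   q5  q4 
 * q4   q4  q4 
   q5   q5  q5 
(> = start, * = accepting)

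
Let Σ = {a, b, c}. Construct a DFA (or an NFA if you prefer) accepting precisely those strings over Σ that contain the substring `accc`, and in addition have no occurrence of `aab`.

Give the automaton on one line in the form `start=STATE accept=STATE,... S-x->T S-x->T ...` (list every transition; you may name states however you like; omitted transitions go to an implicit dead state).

Handle the two conditions separately and then intersect. The first has 5 states tracking whether and how much of `accc` has been seen; the second has 4 states tracking partial matches of the forbidden pattern `aab`. A product state is a pair (one from each), accepting exactly when both do. Minimizing collapses redundant product states.
A 9-state machine:
        a   b   c  
>  S0   S1  S0  S0 
   S1   S2  S0  S3 
   S2   S2  S4  S3 
   S3   S1  S0  S5 
   S4   S4  S4  S4 
   S5   S1  S0  S6 
 * S6   S7  S6  S6 
 * S7   S8  S6  S6 
 * S8   S8  S4  S6 
(> = start, * = accepting)

start=S0 accept=S6,S7,S8 S0-a->S1 S0-b->S0 S0-c->S0 S1-a->S2 S1-b->S0 S1-c->S3 S2-a->S2 S2-b->S4 S2-c->S3 S3-a->S1 S3-b->S0 S3-c->S5 S4-a->S4 S4-b->S4 S4-c->S4 S5-a->S1 S5-b->S0 S5-c->S6 S6-a->S7 S6-b->S6 S6-c->S6 S7-a->S8 S7-b->S6 S7-c->S6 S8-a->S8 S8-b->S4 S8-c->S6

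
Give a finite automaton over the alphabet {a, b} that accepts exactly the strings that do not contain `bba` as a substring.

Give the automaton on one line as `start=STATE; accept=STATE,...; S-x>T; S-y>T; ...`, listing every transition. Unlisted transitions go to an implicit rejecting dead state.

start=q0; accept=q0,q1,q2; q0-a>q0; q0-b>q1; q1-a>q0; q1-b>q2; q2-a>q3; q2-b>q2; q3-a>q3; q3-b>q3

Track partial matches of the forbidden pattern `bba`. State q3 is a dead state reached once `bba` has occurred; every other state accepts. q0 means no part of `bba` is currently matched.
        a   b  
>* q0   q0  q1 
 * q1   q0  q2 
 * q2   q3  q2 
   q3   q3  q3 
(> = start, * = accepting)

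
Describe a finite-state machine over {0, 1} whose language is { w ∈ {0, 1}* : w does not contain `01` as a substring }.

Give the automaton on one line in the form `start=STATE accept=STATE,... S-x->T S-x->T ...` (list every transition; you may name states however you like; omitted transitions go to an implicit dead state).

start=S0 accept=S0,S1 S0-0->S1 S0-1->S0 S1-0->S1 S1-1->S2 S2-0->S2 S2-1->S2

This is the complement of 'contains `01`'. Use the same substring-matching states — S0 through S2 holding how much of `01` has just been matched — but flip the accepting set: everything except the trap S2 accepts.
3 states suffice.
        0   1  
>* S0   S1  S0 
 * S1   S1  S2 
   S2   S2  S2 
(> = start, * = accepting)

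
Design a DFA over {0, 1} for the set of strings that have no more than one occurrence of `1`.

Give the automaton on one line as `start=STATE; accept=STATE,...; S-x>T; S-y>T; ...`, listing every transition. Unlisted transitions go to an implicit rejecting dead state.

start=S0; accept=S0,S1; S0-0>S0; S0-1>S1; S1-0>S1; S1-1>S2; S2-0>S2; S2-1>S2

Count `1`s, saturating at 2: state S0 means no `1` yet, S1 means one `1` seen, S2 means more than one. Each `1` increments (capped at S2); other symbols loop. Accept from {S0, S1}.
        0   1  
>* S0   S0  S1 
 * S1   S1  S2 
   S2   S2  S2 
(> = start, * = accepting)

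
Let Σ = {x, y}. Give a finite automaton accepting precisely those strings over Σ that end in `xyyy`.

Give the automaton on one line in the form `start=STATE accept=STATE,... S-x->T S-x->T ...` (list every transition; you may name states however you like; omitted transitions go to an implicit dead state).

Let each state record the length of the longest suffix of the input read so far that is also a prefix of `xyyy`. q1 means the last symbol is `x`; q2 means the last 2 symbols are `xy`; q3 means the last 3 symbols are `xyy`; q4 means the last 4 symbols are `xyyy`. Accept only at q4, where the string currently ends in `xyyy`.
        x   y  
>  q0   q1  q0 
   q1   q1  q2 
   q2   q1  q3 
   q3   q1  q4 
 * q4   q1  q0 
(> = start, * = accepting)

start=q0 accept=q4 q0-x->q1 q0-y->q0 q1-x->q1 q1-y->q2 q2-x->q1 q2-y->q3 q3-x->q1 q3-y->q4 q4-x->q1 q4-y->q0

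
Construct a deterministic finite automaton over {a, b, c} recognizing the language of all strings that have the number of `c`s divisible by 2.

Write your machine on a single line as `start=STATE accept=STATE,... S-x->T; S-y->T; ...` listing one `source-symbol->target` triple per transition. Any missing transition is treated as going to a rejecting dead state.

start=q0; accept=q0; q0-a->q0; q0-b->q0; q0-c->q1; q1-a->q1; q1-b->q1; q1-c->q0

The only thing that matters is how many `c`s have appeared, reduced mod 2. Use one state per residue: q0 for 0, …, q1 for 1. Reading `c` moves to the next residue; anything else stays put. q0 is accepting.
With 2 states:
        a   b   c  
>* q0   q0  q0  q1 
   q1   q1  q1  q0 
(> = start, * = accepting)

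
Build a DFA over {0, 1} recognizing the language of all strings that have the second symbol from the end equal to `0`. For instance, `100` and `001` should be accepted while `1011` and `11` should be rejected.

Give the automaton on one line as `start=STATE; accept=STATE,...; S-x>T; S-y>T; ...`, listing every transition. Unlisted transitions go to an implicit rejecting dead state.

start=q0; accept=q3,q4; q0-0>q1; q0-1>q2; q1-0>q3; q1-1>q4; q2-0>q5; q2-1>q6; q3-0>q3; q3-1>q4; q4-0>q5; q4-1>q6; q5-0>q3; q5-1>q4; q6-0>q5; q6-1>q6

A DFA must remember the last 2 symbols (since which symbol is second-to-last isn't known until the input ends). Use one state per possible window of the last ≤2 symbols; accept from those whose window starts with `0`.
With 7 states:
        0   1  
>  q0   q1  q2 
   q1   q3  q4 
   q2   q5  q6 
 * q3   q3  q4 
 * q4   q5  q6 
   q5   q3  q4 
   q6   q5  q6 
(> = start, * = accepting)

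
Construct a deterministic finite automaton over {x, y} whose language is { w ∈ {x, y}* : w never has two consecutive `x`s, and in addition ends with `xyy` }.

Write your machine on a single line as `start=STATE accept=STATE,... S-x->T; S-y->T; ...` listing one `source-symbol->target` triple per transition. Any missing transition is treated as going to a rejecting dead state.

start=q0; accept=q5; q0-x->q1; q0-y->q0; q1-x->q2; q1-y->q3; q2-x->q2; q2-y->q4; q3-x->q1; q3-y->q5; q4-x->q2; q4-y->q6; q5-x->q1; q5-y->q0; q6-x->q2; q6-y->q7; q7-x->q2; q7-y->q7

Run two small machines in parallel and take their product. The first has 3 states tracking partial matches of the forbidden pattern `xx`; the second has 4 states tracking how much of the suffix `xyy` has currently been matched. A product state is a pair (one from each), accepting exactly when both do.
An 8-state machine:
        x   y  
>  q0   q1  q0 
   q1   q2  q3 
   q2   q2  q4 
   q3   q1  q5 
   q4   q2  q6 
 * q5   q1  q0 
   q6   q2  q7 
   q7   q2  q7 
(> = start, * = accepting)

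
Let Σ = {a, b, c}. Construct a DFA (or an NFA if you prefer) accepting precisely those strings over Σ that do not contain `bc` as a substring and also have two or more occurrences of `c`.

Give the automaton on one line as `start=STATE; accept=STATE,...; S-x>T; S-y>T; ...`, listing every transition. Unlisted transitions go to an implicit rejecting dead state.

start=q0; accept=q5,q6; q0-a>q0; q0-b>q1; q0-c>q2; q1-a>q0; q1-b>q1; q1-c>q3; q2-a>q2; q2-b>q4; q2-c>q5; q3-a>q3; q3-b>q3; q3-c>q3; q4-a>q2; q4-b>q4; q4-c>q3; q5-a>q5; q5-b>q6; q5-c>q5; q6-a>q5; q6-b>q6; q6-c>q3

Run two small machines in parallel and take their product. The first has 3 states tracking partial matches of the forbidden pattern `bc`; the second has 4 states tracking the count of `c`s, saturating at 3. A product state is a pair (one from each), accepting exactly when both do. After merging equivalent states the machine shrinks.
A 7-state machine:
        a   b   c  
>  q0   q0  q1  q2 
   q1   q0  q1  q3 
   q2   q2  q4  q5 
   q3   q3  q3  q3 
   q4   q2  q4  q3 
 * q5   q5  q6  q5 
 * q6   q5  q6  q3 
(> = start, * = accepting)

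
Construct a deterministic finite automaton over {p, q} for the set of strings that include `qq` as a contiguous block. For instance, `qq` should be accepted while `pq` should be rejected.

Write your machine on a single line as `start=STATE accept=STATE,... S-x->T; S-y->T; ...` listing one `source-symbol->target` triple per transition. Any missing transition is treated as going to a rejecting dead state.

States A..B record the length of the longest prefix of `qq` that matches the current input suffix. Reaching C means `qq` has been seen, and we stay there forever. Accept from C.
3 states suffice.
       p  q 
>  A   A  B 
   B   A  C 
 * C   C  C 
(> = start, * = accepting)

start=A; accept=C; A-p->A; A-q->B; B-p->A; B-q->C; C-p->C; C-q->C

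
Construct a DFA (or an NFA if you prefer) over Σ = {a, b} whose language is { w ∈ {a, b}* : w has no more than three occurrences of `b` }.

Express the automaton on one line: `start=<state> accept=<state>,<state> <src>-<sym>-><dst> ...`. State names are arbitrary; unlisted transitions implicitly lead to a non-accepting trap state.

Only the number of `b`s matters, and only up to 4. Make a chain q0 → q1 → q2 → q3 → q4 advanced by each `b` (with q4 absorbing); every other symbol self-loops. The accepting set is {q0, q1, q2, q3}.
        a   b  
>* q0   q0  q1 
 * q1   q1  q2 
 * q2   q2  q3 
 * q3   q3  q4 
   q4   q4  q4 
(> = start, * = accepting)

start=q0 accept=q0,q1,q2,q3 q0-a->q0 q0-b->q1 q1-a->q1 q1-b->q2 q2-a->q2 q2-b->q3 q3-a->q3 q3-b->q4 q4-a->q4 q4-b->q4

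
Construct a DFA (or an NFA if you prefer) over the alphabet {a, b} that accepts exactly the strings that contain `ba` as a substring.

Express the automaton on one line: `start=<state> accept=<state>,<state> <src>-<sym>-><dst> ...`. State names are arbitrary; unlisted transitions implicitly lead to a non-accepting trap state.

States s0..s1 record the length of the longest prefix of `ba` that matches the current input suffix. Reaching s2 means `ba` has been seen, and we stay there forever. Accept from s2.
With 3 states:
        a   b  
>  s0   s0  s1 
   s1   s2  s1 
 * s2   s2  s2 
(> = start, * = accepting)

start=s0 accept=s2 s0-a->s0 s0-b->s1 s1-a->s2 s1-b->s1 s2-a->s2 s2-b->s2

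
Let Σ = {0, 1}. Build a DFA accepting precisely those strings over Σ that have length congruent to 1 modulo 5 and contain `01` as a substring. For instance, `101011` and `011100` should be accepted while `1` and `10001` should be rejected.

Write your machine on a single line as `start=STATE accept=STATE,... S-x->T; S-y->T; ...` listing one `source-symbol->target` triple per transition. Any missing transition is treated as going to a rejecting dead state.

start=s0; accept=s14; s0-0->s1; s0-1->s2; s1-0->s3; s1-1->s4; s2-0->s3; s2-1->s5; s3-0->s6; s3-1->s7; s4-0->s7; s4-1->s7; s5-0->s6; s5-1->s8; s6-0->s9; s6-1->s10; s7-0->s10; s7-1->s10; s8-0->s9; s8-1->s11; s9-0->s12; s9-1->s13; s10-0->s13; s10-1->s13; s11-0->s12; s11-1->s0; s12-0->s1; s12-1->s14; s13-0->s14; s13-1->s14; s14-0->s4; s14-1->s4

Run two small machines in parallel and take their product. One (5 states) tracks the input length modulo 5; the other (3 states) tracks whether and how much of `01` has been seen. Each combined state is a pair, one component from each; accept when both components accept.
15 states suffice.
          0    1  
>  s0     s1   s2 
   s1     s3   s4 
   s2     s3   s5 
   s3     s6   s7 
   s4     s7   s7 
   s5     s6   s8 
   s6     s9  s10 
   s7    s10  s10 
   s8     s9  s11 
   s9    s12  s13 
   s10   s13  s13 
   s11   s12   s0 
   s12    s1  s14 
   s13   s14  s14 
 * s14    s4   s4 
(> = start, * = accepting)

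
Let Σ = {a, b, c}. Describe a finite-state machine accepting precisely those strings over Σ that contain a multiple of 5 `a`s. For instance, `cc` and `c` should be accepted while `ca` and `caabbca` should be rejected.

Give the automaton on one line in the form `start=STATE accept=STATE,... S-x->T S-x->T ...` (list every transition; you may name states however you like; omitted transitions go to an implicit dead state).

start=q0 accept=q0 q0-a->q1 q0-b->q0 q0-c->q0 q1-a->q2 q1-b->q1 q1-c->q1 q2-a->q3 q2-b->q2 q2-c->q2 q3-a->q4 q3-b->q3 q3-c->q3 q4-a->q0 q4-b->q4 q4-c->q4

Keep the running count of `a`s modulo 5: each `a` advances along the cycle q0 → q1 → q2 → q3 → q4 → q0 while other symbols loop. Accept at q0.
5 states suffice.
        a   b   c  
>* q0   q1  q0  q0 
   q1   q2  q1  q1 
   q2   q3  q2  q2 
   q3   q4  q3  q3 
   q4   q0  q4  q4 
(> = start, * = accepting)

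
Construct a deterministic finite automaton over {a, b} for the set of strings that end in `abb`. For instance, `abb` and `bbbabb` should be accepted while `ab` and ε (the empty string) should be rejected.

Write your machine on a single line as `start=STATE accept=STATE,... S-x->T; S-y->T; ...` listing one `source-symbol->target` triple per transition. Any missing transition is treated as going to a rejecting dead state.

start=s0; accept=s3; s0-a->s1; s0-b->s0; s1-a->s1; s1-b->s2; s2-a->s1; s2-b->s3; s3-a->s1; s3-b->s0

Let each state record the length of the longest suffix of the input read so far that is also a prefix of `abb`. s1 means the last symbol is `a`; s2 means the last 2 symbols are `ab`; s3 means the last 3 symbols are `abb`. Accept only at s3, where the string currently ends in `abb`.
        a   b  
>  s0   s1  s0 
   s1   s1  s2 
   s2   s1  s3 
 * s3   s1  s0 
(> = start, * = accepting)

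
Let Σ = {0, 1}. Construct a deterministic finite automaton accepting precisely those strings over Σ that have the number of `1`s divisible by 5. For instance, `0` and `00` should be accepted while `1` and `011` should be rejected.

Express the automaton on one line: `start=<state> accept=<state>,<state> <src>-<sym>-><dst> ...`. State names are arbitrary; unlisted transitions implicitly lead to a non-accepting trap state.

The only thing that matters is how many `1`s have appeared, reduced mod 5. Use one state per residue: s0 for 0, …, s4 for 4. Reading `1` moves to the next residue; anything else stays put. s0 is accepting.
With 5 states:
        0   1  
>* s0   s0  s1 
   s1   s1  s2 
   s2   s2  s3 
   s3   s3  s4 
   s4   s4  s0 
(> = start, * = accepting)

start=s0 accept=s0 s0-0->s0 s0-1->s1 s1-0->s1 s1-1->s2 s2-0->s2 s2-1->s3 s3-0->s3 s3-1->s4 s4-0->s4 s4-1->s0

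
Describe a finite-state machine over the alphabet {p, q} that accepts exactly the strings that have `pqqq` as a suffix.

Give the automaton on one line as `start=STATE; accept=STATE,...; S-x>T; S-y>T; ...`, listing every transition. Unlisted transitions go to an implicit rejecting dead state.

Remember how much of `pqqq` the current input suffix matches. State A means no match yet; B means the last symbol is `p`; C means the last 2 symbols are `pq`; D means the last 3 symbols are `pqq`; E means the last 4 symbols are `pqqq`. Only E accepts. On a mismatch, fall back to the longest proper suffix that is still a prefix of `pqqq`.
       p  q 
>  A   B  A 
   B   B  C 
   C   B  D 
   D   B  E 
 * E   B  A 
(> = start, * = accepting)

start=A; accept=E; A-p>B; A-q>A; B-p>B; B-q>C; C-p>B; C-q>D; D-p>B; D-q>E; E-p>B; E-q>A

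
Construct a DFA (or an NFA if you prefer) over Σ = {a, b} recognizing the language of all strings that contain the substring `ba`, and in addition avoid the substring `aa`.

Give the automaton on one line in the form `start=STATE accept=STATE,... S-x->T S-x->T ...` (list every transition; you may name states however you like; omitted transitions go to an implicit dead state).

Run two small machines in parallel and take their product. One (3 states) tracks whether and how much of `ba` has been seen; the other (3 states) tracks partial matches of the forbidden pattern `aa`. Each combined state is a pair, one component from each; accept when both components accept.
An 8-state machine:
        a   b  
>  s0   s1  s2 
   s1   s3  s2 
   s2   s4  s2 
   s3   s3  s5 
 * s4   s6  s7 
   s5   s6  s5 
   s6   s6  s6 
 * s7   s4  s7 
(> = start, * = accepting)

start=s0 accept=s4,s7 s0-a->s1 s0-b->s2 s1-a->s3 s1-b->s2 s2-a->s4 s2-b->s2 s3-a->s3 s3-b->s5 s4-a->s6 s4-b->s7 s5-a->s6 s5-b->s5 s6-a->s6 s6-b->s6 s7-a->s4 s7-b->s7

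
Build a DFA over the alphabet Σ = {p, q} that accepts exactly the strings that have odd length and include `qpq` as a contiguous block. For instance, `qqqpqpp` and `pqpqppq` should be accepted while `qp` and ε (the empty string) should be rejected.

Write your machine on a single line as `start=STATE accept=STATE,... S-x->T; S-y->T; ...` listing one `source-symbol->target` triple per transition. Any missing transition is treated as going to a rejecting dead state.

Run two small machines in parallel and take their product. The first has 2 states tracking the input length modulo 2; the second has 4 states tracking whether and how much of `qpq` has been seen. A product state is a pair (one from each), accepting exactly when both do.
        p   q  
>  s0   s1  s2 
   s1   s0  s3 
   s2   s4  s3 
   s3   s5  s2 
   s4   s1  s6 
   s5   s0  s7 
 * s6   s7  s7 
   s7   s6  s6 
(> = start, * = accepting)

start=s0; accept=s6; s0-p->s1; s0-q->s2; s1-p->s0; s1-q->s3; s2-p->s4; s2-q->s3; s3-p->s5; s3-q->s2; s4-p->s1; s4-q->s6; s5-p->s0; s5-q->s7; s6-p->s7; s6-q->s7; s7-p->s6; s7-q->s6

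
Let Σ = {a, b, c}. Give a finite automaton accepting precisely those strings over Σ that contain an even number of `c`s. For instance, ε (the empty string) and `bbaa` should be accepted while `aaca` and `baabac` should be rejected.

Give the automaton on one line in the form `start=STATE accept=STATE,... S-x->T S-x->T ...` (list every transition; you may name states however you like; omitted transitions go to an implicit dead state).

Keep the running count of `c`s modulo 2: each `c` advances along the cycle q0 → q1 → q0 while other symbols loop. Accept at q0.
A 2-state machine:
        a   b   c  
>* q0   q0  q0  q1 
   q1   q1  q1  q0 
(> = start, * = accepting)

start=q0 accept=q0 q0-a->q0 q0-b->q0 q0-c->q1 q1-a->q1 q1-b->q1 q1-c->q0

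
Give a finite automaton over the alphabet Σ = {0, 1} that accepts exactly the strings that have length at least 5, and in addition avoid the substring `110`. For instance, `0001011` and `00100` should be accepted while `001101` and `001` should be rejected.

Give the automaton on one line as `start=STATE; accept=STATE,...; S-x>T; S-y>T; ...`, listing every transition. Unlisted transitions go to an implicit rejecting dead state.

Handle the two conditions separately and then intersect. The first has 7 states tracking the input length, saturating at 6; the second has 4 states tracking partial matches of the forbidden pattern `110`. A product state is a pair (one from each), accepting exactly when both do. Minimizing collapses redundant product states.
          0    1  
>  q0     q1   q2 
   q1     q3   q4 
   q2     q3   q5 
   q3     q6   q7 
   q4     q6   q8 
   q5     q9   q8 
   q6    q10  q11 
   q7    q10  q12 
   q8     q9  q12 
   q9     q9   q9 
   q10   q13  q14 
   q11   q13  q15 
   q12    q9  q15 
 * q13   q13  q14 
 * q14   q13  q15 
 * q15    q9  q15 
(> = start, * = accepting)

start=q0; accept=q13,q14,q15; q0-0>q1; q0-1>q2; q1-0>q3; q1-1>q4; q2-0>q3; q2-1>q5; q3-0>q6; q3-1>q7; q4-0>q6; q4-1>q8; q5-0>q9; q5-1>q8; q6-0>q10; q6-1>q11; q7-0>q10; q7-1>q12; q8-0>q9; q8-1>q12; q9-0>q9; q9-1>q9; q10-0>q13; q10-1>q14; q11-0>q13; q11-1>q15; q12-0>q9; q12-1>q15; q13-0>q13; q13-1>q14; q14-0>q13; q14-1>q15; q15-0>q9; q15-1>q15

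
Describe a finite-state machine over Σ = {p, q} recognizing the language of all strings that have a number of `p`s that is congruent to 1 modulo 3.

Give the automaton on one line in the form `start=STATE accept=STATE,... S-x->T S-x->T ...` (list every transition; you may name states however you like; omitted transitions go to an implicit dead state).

The only thing that matters is how many `p`s have appeared, reduced mod 3. Use one state per residue: A for 0, …, C for 2. Reading `p` moves to the next residue; anything else stays put. B is accepting.
A 3-state machine:
       p  q 
>  A   B  A 
 * B   C  B 
   C   A  C 
(> = start, * = accepting)

start=A accept=B A-p->B A-q->A B-p->C B-q->B C-p->A C-q->C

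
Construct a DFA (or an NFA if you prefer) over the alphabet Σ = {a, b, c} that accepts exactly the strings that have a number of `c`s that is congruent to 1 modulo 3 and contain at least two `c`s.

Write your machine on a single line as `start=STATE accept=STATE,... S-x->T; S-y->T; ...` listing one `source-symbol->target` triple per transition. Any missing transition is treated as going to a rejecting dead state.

Handle the two conditions separately and then intersect. The first has 3 states tracking the count of `c`s modulo 3; the second has 4 states tracking the count of `c`s, saturating at 3. A product state is a pair (one from each), accepting exactly when both do. Equivalent product states are then merged.
A 5-state machine:
        a   b   c  
>  s0   s0  s0  s1 
   s1   s1  s1  s2 
   s2   s2  s2  s3 
   s3   s3  s3  s4 
 * s4   s4  s4  s2 
(> = start, * = accepting)

start=s0; accept=s4; s0-a->s0; s0-b->s0; s0-c->s1; s1-a->s1; s1-b->s1; s1-c->s2; s2-a->s2; s2-b->s2; s2-c->s3; s3-a->s3; s3-b->s3; s3-c->s4; s4-a->s4; s4-b->s4; s4-c->s2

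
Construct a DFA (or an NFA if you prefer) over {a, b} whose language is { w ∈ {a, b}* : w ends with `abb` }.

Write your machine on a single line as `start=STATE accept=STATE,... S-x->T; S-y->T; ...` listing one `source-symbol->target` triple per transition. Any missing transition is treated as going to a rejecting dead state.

start=q0; accept=q3; q0-a->q1; q0-b->q0; q1-a->q1; q1-b->q2; q2-a->q1; q2-b->q3; q3-a->q1; q3-b->q0

Let each state record the length of the longest suffix of the input read so far that is also a prefix of `abb`. q1 means the last symbol is `a`; q2 means the last 2 symbols are `ab`; q3 means the last 3 symbols are `abb`. Accept only at q3, where the string currently ends in `abb`.
A 4-state machine:
        a   b  
>  q0   q1  q0 
   q1   q1  q2 
   q2   q1  q3 
 * q3   q1  q0 
(> = start, * = accepting)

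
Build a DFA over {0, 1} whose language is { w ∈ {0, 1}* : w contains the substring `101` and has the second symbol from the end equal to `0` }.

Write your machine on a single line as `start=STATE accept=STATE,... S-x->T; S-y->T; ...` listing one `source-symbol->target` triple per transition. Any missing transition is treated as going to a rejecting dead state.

start=q0; accept=q3,q6; q0-0->q0; q0-1->q1; q1-0->q2; q1-1->q1; q2-0->q0; q2-1->q3; q3-0->q4; q3-1->q5; q4-0->q6; q4-1->q3; q5-0->q4; q5-1->q5; q6-0->q6; q6-1->q3

Build one automaton per condition and run them in lockstep. The first has 4 states tracking whether and how much of `101` has been seen; the second has 7 states tracking the last 2 symbols read. A product state is a pair (one from each), accepting exactly when both do. Equivalent product states are then merged.
With 7 states:
        0   1  
>  q0   q0  q1 
   q1   q2  q1 
   q2   q0  q3 
 * q3   q4  q5 
   q4   q6  q3 
   q5   q4  q5 
 * q6   q6  q3 
(> = start, * = accepting)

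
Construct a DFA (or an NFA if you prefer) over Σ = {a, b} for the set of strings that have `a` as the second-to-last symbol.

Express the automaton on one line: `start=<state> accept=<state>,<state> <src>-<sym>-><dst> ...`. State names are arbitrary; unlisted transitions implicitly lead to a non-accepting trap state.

start=q0 accept=q3,q4 q0-a->q1 q0-b->q2 q1-a->q3 q1-b->q4 q2-a->q5 q2-b->q6 q3-a->q3 q3-b->q4 q4-a->q5 q4-b->q6 q5-a->q3 q5-b->q4 q6-a->q5 q6-b->q6

Because acceptance depends on a position counted from the end, the machine has to buffer the most recent 2 symbols. Make each state the string of the last up-to-2 symbols read; on input `x` shift the window left and append `x`. Accept when the buffered window has length 2 and begins with `a`.
With 7 states:
        a   b  
>  q0   q1  q2 
   q1   q3  q4 
   q2   q5  q6 
 * q3   q3  q4 
 * q4   q5  q6 
   q5   q3  q4 
   q6   q5  q6 
(> = start, * = accepting)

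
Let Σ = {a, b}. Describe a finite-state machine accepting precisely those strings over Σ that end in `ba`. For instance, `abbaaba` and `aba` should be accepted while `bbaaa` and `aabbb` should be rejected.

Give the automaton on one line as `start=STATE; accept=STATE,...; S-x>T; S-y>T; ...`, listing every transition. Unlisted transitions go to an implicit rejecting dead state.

Remember how much of `ba` the current input suffix matches. State q0 means no match yet; q1 means the last symbol is `b`; q2 means the last 2 symbols are `ba`. Only q2 accepts. On a mismatch, fall back to the longest proper suffix that is still a prefix of `ba`.
        a   b  
>  q0   q0  q1 
   q1   q2  q1 
 * q2   q0  q1 
(> = start, * = accepting)

start=q0; accept=q2; q0-a>q0; q0-b>q1; q1-a>q2; q1-b>q1; q2-a>q0; q2-b>q1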